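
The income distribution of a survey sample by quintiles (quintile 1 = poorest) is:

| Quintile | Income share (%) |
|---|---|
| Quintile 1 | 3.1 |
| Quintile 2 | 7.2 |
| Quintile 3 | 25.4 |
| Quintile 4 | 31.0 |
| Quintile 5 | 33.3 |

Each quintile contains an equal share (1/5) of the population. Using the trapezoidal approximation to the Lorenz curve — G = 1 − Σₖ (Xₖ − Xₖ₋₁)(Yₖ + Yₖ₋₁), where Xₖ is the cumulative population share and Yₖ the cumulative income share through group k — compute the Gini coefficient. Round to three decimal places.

0.337

Cumulative income shares Yₖ: 0.0310, 0.1030, 0.3570, 0.6670, 1.0000
Σ (Xₖ−Xₖ₋₁)(Yₖ+Yₖ₋₁) = (1/5)(0.0310+0.0000) + (1/5)(0.1030+0.0310) + (1/5)(0.3570+0.1030) + (1/5)(0.6670+0.3570) + (1/5)(1.0000+0.6670)
  = 0.0062 + 0.0268 + 0.0920 + 0.2048 + 0.3334 = 0.6632
G = 1 − 0.6632 = 0.3368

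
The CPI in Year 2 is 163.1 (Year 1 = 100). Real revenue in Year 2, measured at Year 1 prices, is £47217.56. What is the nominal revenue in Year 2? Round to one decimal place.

77011.8

Nominal = Real × (Index/100) = 47217.56 × (163.1/100)
        = 47217.56 × 1.631 = 77011.8404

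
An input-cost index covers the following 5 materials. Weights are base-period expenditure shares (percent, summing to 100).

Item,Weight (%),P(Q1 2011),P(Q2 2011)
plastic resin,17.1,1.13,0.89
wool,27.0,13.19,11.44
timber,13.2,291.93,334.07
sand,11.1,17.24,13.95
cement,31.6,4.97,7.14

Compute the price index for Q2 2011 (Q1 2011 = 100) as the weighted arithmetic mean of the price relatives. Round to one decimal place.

106.4

plastic resin: 17.1 × (0.89/1.13) = 17.1 × 0.787611 = 13.4681
wool: 27.0 × (11.44/13.19) = 27.0 × 0.867324 = 23.4177
timber: 13.2 × (334.07/291.93) = 13.2 × 1.144350 = 15.1054
sand: 11.1 × (13.95/17.24) = 11.1 × 0.809165 = 8.9817
cement: 31.6 × (7.14/4.97) = 31.6 × 1.436620 = 45.3972
Index = Σ wᵢ·(p₁ᵢ/p₀ᵢ) = 13.4681 + 23.4177 + 15.1054 + 8.9817 + 45.3972 = 106.3702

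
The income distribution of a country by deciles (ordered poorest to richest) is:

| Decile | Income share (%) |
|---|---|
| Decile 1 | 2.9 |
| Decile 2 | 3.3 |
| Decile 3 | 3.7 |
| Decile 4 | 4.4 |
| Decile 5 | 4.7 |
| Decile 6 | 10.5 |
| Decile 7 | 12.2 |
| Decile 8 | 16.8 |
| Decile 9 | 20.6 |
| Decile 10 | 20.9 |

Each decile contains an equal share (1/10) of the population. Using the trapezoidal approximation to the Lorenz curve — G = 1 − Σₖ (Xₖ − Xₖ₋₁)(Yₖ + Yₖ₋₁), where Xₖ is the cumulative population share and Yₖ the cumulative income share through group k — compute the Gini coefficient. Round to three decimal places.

0.378

Cumulative income shares Yₖ: 0.0290, 0.0620, 0.0990, 0.1430, 0.1900, 0.2950, 0.4170, 0.5850, 0.7910, 1.0000
Σ (Xₖ−Xₖ₋₁)(Yₖ+Yₖ₋₁) = (1/10)(0.0290+0.0000) + (1/10)(0.0620+0.0290) + (1/10)(0.0990+0.0620) + (1/10)(0.1430+0.0990) + (1/10)(0.1900+0.1430) + (1/10)(0.2950+0.1900) + (1/10)(0.4170+0.2950) + (1/10)(0.5850+0.4170) + (1/10)(0.7910+0.5850) + (1/10)(1.0000+0.7910)
  = 0.0029 + 0.0091 + 0.0161 + 0.0242 + 0.0333 + 0.0485 + 0.0712 + 0.1002 + 0.1376 + 0.1791 = 0.6222
G = 1 − 0.6222 = 0.3778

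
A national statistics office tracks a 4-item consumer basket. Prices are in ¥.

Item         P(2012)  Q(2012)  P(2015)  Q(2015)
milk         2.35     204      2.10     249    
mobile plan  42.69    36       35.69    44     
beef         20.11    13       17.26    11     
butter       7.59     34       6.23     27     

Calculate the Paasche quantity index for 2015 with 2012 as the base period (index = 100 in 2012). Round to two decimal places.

Paasche quantity index uses current-period prices as weights.
ΣP(2015)·Q(2015) = 2.10×249 + 35.69×44 + 17.26×11 + 6.23×27 = 522.9 + 1570.36 + 189.86 + 168.21 = 2451.33
ΣP(2015)·Q(2012) = 2.10×204 + 35.69×36 + 17.26×13 + 6.23×34 = 428.4 + 1284.84 + 224.38 + 211.82 = 2149.44
Index = 2451.33 / 2149.44 × 100 = 114.0451

114.05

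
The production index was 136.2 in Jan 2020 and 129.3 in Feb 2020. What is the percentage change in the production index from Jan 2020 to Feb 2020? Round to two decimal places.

-5.07%

Change = (129.3 − 136.2) / 136.2 × 100
       = -6.9 / 136.2 × 100 = -5.0661%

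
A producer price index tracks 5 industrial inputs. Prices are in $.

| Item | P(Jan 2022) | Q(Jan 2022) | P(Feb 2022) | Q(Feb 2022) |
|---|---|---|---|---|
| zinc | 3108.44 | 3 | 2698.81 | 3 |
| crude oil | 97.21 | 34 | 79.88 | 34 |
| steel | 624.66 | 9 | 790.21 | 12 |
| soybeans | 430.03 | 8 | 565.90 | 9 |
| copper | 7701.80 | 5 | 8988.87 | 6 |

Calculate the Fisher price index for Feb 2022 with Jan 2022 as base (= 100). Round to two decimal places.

112.46

Laspeyres component (base-period weights):
ΣP(Feb 2022)Q(Jan 2022) = 2698.81×3 + 79.88×34 + 790.21×9 + 565.90×8 + 8988.87×5 = 8096.43 + 2715.92 + 7111.89 + 4527.2 + 44944.35 = 67395.79
ΣP(Jan 2022)Q(Jan 2022) = 3108.44×3 + 97.21×34 + 624.66×9 + 430.03×8 + 7701.80×5 = 9325.32 + 3305.14 + 5621.94 + 3440.24 + 38509 = 60201.64
L = 67395.79 / 60201.64 × 100 = 111.9501
Paasche component (current-period weights):
ΣP(Feb 2022)Q(Feb 2022) = 2698.81×3 + 79.88×34 + 790.21×12 + 565.90×9 + 8988.87×6 = 8096.43 + 2715.92 + 9482.52 + 5093.1 + 53933.22 = 79321.19
ΣP(Jan 2022)Q(Feb 2022) = 3108.44×3 + 97.21×34 + 624.66×12 + 430.03×9 + 7701.80×6 = 9325.32 + 3305.14 + 7495.92 + 3870.27 + 46210.8 = 70207.45
P = 79321.19 / 70207.45 × 100 = 112.9812
Fisher = √(L × P) = √(111.9501 × 112.9812) = 112.4644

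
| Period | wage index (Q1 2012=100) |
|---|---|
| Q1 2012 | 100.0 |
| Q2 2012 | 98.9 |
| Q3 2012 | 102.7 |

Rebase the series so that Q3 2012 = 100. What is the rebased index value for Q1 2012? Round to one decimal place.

Rebased(Q1 2012) = 100.0 / 102.7 × 100 = 97.3710

97.4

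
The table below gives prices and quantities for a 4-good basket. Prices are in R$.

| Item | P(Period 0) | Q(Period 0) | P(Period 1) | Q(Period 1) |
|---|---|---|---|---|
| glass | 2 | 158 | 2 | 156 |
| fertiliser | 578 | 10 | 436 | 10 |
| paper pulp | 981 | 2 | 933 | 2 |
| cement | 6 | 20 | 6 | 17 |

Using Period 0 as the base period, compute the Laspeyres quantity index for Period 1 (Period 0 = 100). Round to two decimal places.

99.73

Laspeyres quantity index uses base-period prices as weights.
ΣP(Period 0)·Q(Period 1) = 2×156 + 578×10 + 981×2 + 6×17 = 312 + 5780 + 1962 + 102 = 8156
ΣP(Period 0)·Q(Period 0) = 2×158 + 578×10 + 981×2 + 6×20 = 316 + 5780 + 1962 + 120 = 8178
Index = 8156 / 8178 × 100 = 99.7310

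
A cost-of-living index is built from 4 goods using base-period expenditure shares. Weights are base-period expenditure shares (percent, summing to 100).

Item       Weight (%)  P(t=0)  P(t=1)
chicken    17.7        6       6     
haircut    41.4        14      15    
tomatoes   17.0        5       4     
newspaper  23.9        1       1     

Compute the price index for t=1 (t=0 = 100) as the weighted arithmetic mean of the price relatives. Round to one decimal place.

99.6

chicken: 17.7 × (6/6) = 17.7 × 1.000000 = 17.7000
haircut: 41.4 × (15/14) = 41.4 × 1.071429 = 44.3571
tomatoes: 17.0 × (4/5) = 17.0 × 0.800000 = 13.6000
newspaper: 23.9 × (1/1) = 23.9 × 1.000000 = 23.9000
Index = Σ wᵢ·(p₁ᵢ/p₀ᵢ) = 17.7000 + 44.3571 + 13.6000 + 23.9000 = 99.5571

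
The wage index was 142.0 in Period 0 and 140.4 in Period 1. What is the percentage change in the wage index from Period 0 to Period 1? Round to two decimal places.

Change = (140.4 − 142.0) / 142.0 × 100
       = -1.6 / 142.0 × 100 = -1.1268%

-1.13%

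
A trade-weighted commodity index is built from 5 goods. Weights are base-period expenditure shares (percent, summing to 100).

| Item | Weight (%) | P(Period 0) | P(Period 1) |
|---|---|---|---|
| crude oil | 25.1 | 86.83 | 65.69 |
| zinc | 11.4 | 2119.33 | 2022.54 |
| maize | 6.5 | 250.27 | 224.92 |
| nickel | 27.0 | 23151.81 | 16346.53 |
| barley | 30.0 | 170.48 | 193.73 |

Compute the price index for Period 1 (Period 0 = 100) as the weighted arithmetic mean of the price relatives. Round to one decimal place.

88.9

crude oil: 25.1 × (65.69/86.83) = 25.1 × 0.756536 = 18.9890
zinc: 11.4 × (2022.54/2119.33) = 11.4 × 0.954330 = 10.8794
maize: 6.5 × (224.92/250.27) = 6.5 × 0.898709 = 5.8416
nickel: 27.0 × (16346.53/23151.81) = 27.0 × 0.706058 = 19.0636
barley: 30.0 × (193.73/170.48) = 30.0 × 1.136380 = 34.0914
Index = Σ wᵢ·(p₁ᵢ/p₀ᵢ) = 18.9890 + 10.8794 + 5.8416 + 19.0636 + 34.0914 = 88.8650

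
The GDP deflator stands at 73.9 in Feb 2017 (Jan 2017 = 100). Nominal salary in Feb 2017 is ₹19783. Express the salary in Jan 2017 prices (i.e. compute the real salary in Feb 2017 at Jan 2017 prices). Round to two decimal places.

26769.96

Real = Nominal ÷ (Index/100) = 19783 ÷ (73.9/100)
     = 19783 ÷ 0.739 = 26769.9594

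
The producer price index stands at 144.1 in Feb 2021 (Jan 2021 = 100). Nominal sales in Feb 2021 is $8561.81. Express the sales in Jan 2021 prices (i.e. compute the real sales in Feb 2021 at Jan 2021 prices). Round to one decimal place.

Real = Nominal ÷ (Index/100) = 8561.81 ÷ (144.1/100)
     = 8561.81 ÷ 1.441 = 5941.5753

5941.6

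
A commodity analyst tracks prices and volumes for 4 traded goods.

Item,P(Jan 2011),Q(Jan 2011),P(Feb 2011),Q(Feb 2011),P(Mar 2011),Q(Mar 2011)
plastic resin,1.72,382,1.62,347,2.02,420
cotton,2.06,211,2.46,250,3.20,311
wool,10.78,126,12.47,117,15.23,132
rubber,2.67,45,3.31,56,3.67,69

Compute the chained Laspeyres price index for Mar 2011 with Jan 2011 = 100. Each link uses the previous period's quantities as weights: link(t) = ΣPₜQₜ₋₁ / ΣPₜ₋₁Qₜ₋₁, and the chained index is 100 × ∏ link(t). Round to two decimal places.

Link Jan 2011→Feb 2011:
ΣP(Feb 2011)Q(Jan 2011) = 1.62×382 + 2.46×211 + 12.47×126 + 3.31×45 = 618.84 + 519.06 + 1571.22 + 148.95 = 2858.07
ΣP(Jan 2011)Q(Jan 2011) = 1.72×382 + 2.06×211 + 10.78×126 + 2.67×45 = 657.04 + 434.66 + 1358.28 + 120.15 = 2570.13
link = 2858.07/2570.13 = 1.112033
Link Feb 2011→Mar 2011:
ΣP(Mar 2011)Q(Feb 2011) = 2.02×347 + 3.20×250 + 15.23×117 + 3.67×56 = 700.94 + 800 + 1781.91 + 205.52 = 3488.37
ΣP(Feb 2011)Q(Feb 2011) = 1.62×347 + 2.46×250 + 12.47×117 + 3.31×56 = 562.14 + 615 + 1458.99 + 185.36 = 2821.49
link = 3488.37/2821.49 = 1.236357
Chained index = 100 × 1.112033 × 1.236357 = 137.4871

137.49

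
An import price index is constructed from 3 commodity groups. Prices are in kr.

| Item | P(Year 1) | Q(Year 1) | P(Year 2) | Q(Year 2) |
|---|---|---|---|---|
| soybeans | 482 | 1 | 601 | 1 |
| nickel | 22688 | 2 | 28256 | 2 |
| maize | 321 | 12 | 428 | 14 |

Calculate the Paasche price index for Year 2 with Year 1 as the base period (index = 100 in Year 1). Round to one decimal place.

125.3

Paasche price index uses current-period quantities as weights.
ΣP(Year 2)·Q(Year 2) = 601×1 + 28256×2 + 428×14 = 601 + 56512 + 5992 = 63105
ΣP(Year 1)·Q(Year 2) = 482×1 + 22688×2 + 321×14 = 482 + 45376 + 4494 = 50352
Index = 63105 / 50352 × 100 = 125.3277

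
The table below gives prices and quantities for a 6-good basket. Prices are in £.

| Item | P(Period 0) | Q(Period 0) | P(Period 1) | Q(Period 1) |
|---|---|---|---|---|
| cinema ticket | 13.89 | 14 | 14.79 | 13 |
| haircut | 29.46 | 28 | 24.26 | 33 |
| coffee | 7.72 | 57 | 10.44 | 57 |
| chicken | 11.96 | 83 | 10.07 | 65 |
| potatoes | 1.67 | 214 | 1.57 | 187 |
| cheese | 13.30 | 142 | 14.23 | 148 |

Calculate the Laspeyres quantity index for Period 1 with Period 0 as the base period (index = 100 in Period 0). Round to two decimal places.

Laspeyres quantity index uses base-period prices as weights.
ΣP(Period 0)·Q(Period 1) = 13.89×13 + 29.46×33 + 7.72×57 + 11.96×65 + 1.67×187 + 13.30×148 = 180.57 + 972.18 + 440.04 + 777.4 + 312.29 + 1968.4 = 4650.88
ΣP(Period 0)·Q(Period 0) = 13.89×14 + 29.46×28 + 7.72×57 + 11.96×83 + 1.67×214 + 13.30×142 = 194.46 + 824.88 + 440.04 + 992.68 + 357.38 + 1888.6 = 4698.04
Index = 4650.88 / 4698.04 × 100 = 98.9962

99.00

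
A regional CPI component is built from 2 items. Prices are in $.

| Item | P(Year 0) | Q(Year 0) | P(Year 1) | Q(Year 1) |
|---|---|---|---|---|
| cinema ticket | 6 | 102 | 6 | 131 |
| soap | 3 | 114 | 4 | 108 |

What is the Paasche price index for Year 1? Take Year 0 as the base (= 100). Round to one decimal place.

Paasche price index uses current-period quantities as weights.
ΣP(Year 1)·Q(Year 1) = 6×131 + 4×108 = 786 + 432 = 1218
ΣP(Year 0)·Q(Year 1) = 6×131 + 3×108 = 786 + 324 = 1110
Index = 1218 / 1110 × 100 = 109.7297

109.7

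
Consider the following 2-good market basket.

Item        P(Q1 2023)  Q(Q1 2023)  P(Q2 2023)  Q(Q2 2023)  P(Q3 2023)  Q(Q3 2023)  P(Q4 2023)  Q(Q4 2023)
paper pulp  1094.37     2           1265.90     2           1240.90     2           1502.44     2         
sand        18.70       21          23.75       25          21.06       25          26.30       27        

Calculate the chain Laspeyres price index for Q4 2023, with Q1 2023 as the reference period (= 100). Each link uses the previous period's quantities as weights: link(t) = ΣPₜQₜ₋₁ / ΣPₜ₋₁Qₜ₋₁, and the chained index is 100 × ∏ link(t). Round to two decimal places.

137.56

Link Q1 2023→Q2 2023:
ΣP(Q2 2023)Q(Q1 2023) = 1265.90×2 + 23.75×21 = 2531.8 + 498.75 = 3030.55
ΣP(Q1 2023)Q(Q1 2023) = 1094.37×2 + 18.70×21 = 2188.74 + 392.7 = 2581.44
link = 3030.55/2581.44 = 1.173977
Link Q2 2023→Q3 2023:
ΣP(Q3 2023)Q(Q2 2023) = 1240.90×2 + 21.06×25 = 2481.8 + 526.5 = 3008.3
ΣP(Q2 2023)Q(Q2 2023) = 1265.90×2 + 23.75×25 = 2531.8 + 593.75 = 3125.55
link = 3008.3/3125.55 = 0.962487
Link Q3 2023→Q4 2023:
ΣP(Q4 2023)Q(Q3 2023) = 1502.44×2 + 26.30×25 = 3004.88 + 657.5 = 3662.38
ΣP(Q3 2023)Q(Q3 2023) = 1240.90×2 + 21.06×25 = 2481.8 + 526.5 = 3008.3
link = 3662.38/3008.3 = 1.217425
Chained index = 100 × 1.173977 × 0.962487 × 1.217425 = 137.5613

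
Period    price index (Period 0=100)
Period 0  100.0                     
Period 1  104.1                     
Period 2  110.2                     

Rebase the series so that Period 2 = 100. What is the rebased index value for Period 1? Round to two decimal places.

94.46

Rebased(Period 1) = 104.1 / 110.2 × 100 = 94.4646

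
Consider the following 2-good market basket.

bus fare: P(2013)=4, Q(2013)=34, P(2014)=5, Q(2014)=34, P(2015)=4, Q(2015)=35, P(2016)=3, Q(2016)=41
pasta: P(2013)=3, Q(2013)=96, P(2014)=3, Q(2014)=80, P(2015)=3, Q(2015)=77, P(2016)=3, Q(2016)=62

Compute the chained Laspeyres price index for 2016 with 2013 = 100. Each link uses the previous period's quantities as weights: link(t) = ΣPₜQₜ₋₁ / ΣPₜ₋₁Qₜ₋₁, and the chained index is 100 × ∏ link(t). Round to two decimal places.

Link 2013→2014:
ΣP(2014)Q(2013) = 5×34 + 3×96 = 170 + 288 = 458
ΣP(2013)Q(2013) = 4×34 + 3×96 = 136 + 288 = 424
link = 458/424 = 1.080189
Link 2014→2015:
ΣP(2015)Q(2014) = 4×34 + 3×80 = 136 + 240 = 376
ΣP(2014)Q(2014) = 5×34 + 3×80 = 170 + 240 = 410
link = 376/410 = 0.917073
Link 2015→2016:
ΣP(2016)Q(2015) = 3×35 + 3×77 = 105 + 231 = 336
ΣP(2015)Q(2015) = 4×35 + 3×77 = 140 + 231 = 371
link = 336/371 = 0.905660
Chained index = 100 × 1.080189 × 0.917073 × 0.905660 = 89.7158

89.72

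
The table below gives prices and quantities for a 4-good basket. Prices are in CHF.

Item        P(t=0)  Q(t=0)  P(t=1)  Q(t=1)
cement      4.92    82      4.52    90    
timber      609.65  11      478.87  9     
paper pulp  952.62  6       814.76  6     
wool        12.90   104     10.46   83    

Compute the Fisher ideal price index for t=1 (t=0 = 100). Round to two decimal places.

82.17

Laspeyres component (base-period weights):
ΣP(t=1)Q(t=0) = 4.52×82 + 478.87×11 + 814.76×6 + 10.46×104 = 370.64 + 5267.57 + 4888.56 + 1087.84 = 11614.61
ΣP(t=0)Q(t=0) = 4.92×82 + 609.65×11 + 952.62×6 + 12.90×104 = 403.44 + 6706.15 + 5715.72 + 1341.6 = 14166.91
L = 11614.61 / 14166.91 × 100 = 81.9841
Paasche component (current-period weights):
ΣP(t=1)Q(t=1) = 4.52×90 + 478.87×9 + 814.76×6 + 10.46×83 = 406.8 + 4309.83 + 4888.56 + 868.18 = 10473.37
ΣP(t=0)Q(t=1) = 4.92×90 + 609.65×9 + 952.62×6 + 12.90×83 = 442.8 + 5486.85 + 5715.72 + 1070.7 = 12716.07
P = 10473.37 / 12716.07 × 100 = 82.3633
Fisher = √(L × P) = √(81.9841 × 82.3633) = 82.1734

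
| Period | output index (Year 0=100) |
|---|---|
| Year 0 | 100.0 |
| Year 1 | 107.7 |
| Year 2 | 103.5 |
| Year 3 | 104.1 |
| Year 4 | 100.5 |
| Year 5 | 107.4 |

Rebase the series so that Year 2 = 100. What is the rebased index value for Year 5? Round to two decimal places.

Rebased(Year 5) = 107.4 / 103.5 × 100 = 103.7681

103.77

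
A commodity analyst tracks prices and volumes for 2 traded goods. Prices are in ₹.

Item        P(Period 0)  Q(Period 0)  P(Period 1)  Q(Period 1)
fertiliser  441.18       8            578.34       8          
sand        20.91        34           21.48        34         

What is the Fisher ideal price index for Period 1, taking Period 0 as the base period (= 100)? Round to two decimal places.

Laspeyres component (base-period weights):
ΣP(Period 1)Q(Period 0) = 578.34×8 + 21.48×34 = 4626.72 + 730.32 = 5357.04
ΣP(Period 0)Q(Period 0) = 441.18×8 + 20.91×34 = 3529.44 + 710.94 = 4240.38
L = 5357.04 / 4240.38 × 100 = 126.3340
Paasche component (current-period weights):
ΣP(Period 1)Q(Period 1) = 578.34×8 + 21.48×34 = 4626.72 + 730.32 = 5357.04
ΣP(Period 0)Q(Period 1) = 441.18×8 + 20.91×34 = 3529.44 + 710.94 = 4240.38
P = 5357.04 / 4240.38 × 100 = 126.3340
Fisher = √(L × P) = √(126.3340 × 126.3340) = 126.3340

126.33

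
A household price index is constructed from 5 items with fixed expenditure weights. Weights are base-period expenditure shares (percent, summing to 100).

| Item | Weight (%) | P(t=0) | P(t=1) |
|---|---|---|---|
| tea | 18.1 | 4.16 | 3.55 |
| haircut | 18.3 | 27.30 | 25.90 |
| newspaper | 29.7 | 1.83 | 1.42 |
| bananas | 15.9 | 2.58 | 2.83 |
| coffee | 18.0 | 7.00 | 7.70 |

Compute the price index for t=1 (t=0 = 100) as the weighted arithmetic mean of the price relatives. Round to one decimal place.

tea: 18.1 × (3.55/4.16) = 18.1 × 0.853365 = 15.4459
haircut: 18.3 × (25.90/27.30) = 18.3 × 0.948718 = 17.3615
newspaper: 29.7 × (1.42/1.83) = 29.7 × 0.775956 = 23.0459
bananas: 15.9 × (2.83/2.58) = 15.9 × 1.096899 = 17.4407
coffee: 18.0 × (7.70/7.00) = 18.0 × 1.100000 = 19.8000
Index = Σ wᵢ·(p₁ᵢ/p₀ᵢ) = 15.4459 + 17.3615 + 23.0459 + 17.4407 + 19.8000 = 93.0941

93.1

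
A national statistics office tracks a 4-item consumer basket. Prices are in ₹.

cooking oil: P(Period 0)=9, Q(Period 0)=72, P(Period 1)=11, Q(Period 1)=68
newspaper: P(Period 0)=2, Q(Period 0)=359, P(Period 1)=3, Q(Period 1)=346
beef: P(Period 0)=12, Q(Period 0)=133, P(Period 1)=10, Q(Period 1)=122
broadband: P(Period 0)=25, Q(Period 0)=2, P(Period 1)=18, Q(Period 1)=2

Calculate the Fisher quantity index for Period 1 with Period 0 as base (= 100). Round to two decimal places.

Laspeyres component (base-period weights):
ΣP(Period 0)Q(Period 1) = 9×68 + 2×346 + 12×122 + 25×2 = 612 + 692 + 1464 + 50 = 2818
ΣP(Period 0)Q(Period 0) = 9×72 + 2×359 + 12×133 + 25×2 = 648 + 718 + 1596 + 50 = 3012
L = 2818 / 3012 × 100 = 93.5591
Paasche component (current-period weights):
ΣP(Period 1)Q(Period 1) = 11×68 + 3×346 + 10×122 + 18×2 = 748 + 1038 + 1220 + 36 = 3042
ΣP(Period 1)Q(Period 0) = 11×72 + 3×359 + 10×133 + 18×2 = 792 + 1077 + 1330 + 36 = 3235
P = 3042 / 3235 × 100 = 94.0340
Fisher = √(L × P) = √(93.5591 × 94.0340) = 93.7962

93.80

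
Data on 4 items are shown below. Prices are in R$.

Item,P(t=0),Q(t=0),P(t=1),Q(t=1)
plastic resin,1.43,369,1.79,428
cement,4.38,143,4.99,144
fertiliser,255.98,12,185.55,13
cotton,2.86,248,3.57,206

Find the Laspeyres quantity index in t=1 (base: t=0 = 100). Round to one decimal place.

104.6

Laspeyres quantity index uses base-period prices as weights.
ΣP(t=0)·Q(t=1) = 1.43×428 + 4.38×144 + 255.98×13 + 2.86×206 = 612.04 + 630.72 + 3327.74 + 589.16 = 5159.66
ΣP(t=0)·Q(t=0) = 1.43×369 + 4.38×143 + 255.98×12 + 2.86×248 = 527.67 + 626.34 + 3071.76 + 709.28 = 4935.05
Index = 5159.66 / 4935.05 × 100 = 104.5513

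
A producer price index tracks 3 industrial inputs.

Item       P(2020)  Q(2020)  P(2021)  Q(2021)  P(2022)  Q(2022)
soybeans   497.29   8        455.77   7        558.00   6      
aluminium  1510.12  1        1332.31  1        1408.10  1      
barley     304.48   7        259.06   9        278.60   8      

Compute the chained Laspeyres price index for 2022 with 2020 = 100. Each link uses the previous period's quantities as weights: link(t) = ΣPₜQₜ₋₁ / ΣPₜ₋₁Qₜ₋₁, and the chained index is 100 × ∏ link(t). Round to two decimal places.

101.71

Link 2020→2021:
ΣP(2021)Q(2020) = 455.77×8 + 1332.31×1 + 259.06×7 = 3646.16 + 1332.31 + 1813.42 = 6791.89
ΣP(2020)Q(2020) = 497.29×8 + 1510.12×1 + 304.48×7 = 3978.32 + 1510.12 + 2131.36 = 7619.8
link = 6791.89/7619.8 = 0.891348
Link 2021→2022:
ΣP(2022)Q(2021) = 558.00×7 + 1408.10×1 + 278.60×9 = 3906 + 1408.1 + 2507.4 = 7821.5
ΣP(2021)Q(2021) = 455.77×7 + 1332.31×1 + 259.06×9 = 3190.39 + 1332.31 + 2331.54 = 6854.24
link = 7821.5/6854.24 = 1.141118
Chained index = 100 × 0.891348 × 1.141118 = 101.7133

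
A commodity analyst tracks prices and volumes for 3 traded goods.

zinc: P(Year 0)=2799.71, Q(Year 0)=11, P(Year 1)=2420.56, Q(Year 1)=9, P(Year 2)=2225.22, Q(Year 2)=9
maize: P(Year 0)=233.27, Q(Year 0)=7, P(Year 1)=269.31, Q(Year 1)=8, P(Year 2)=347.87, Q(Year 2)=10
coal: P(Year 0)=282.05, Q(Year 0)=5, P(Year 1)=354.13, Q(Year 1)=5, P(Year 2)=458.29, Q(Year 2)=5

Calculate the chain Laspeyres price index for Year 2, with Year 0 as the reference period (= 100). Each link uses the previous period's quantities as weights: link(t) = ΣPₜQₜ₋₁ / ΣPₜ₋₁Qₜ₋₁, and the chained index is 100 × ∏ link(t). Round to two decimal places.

87.37

Link Year 0→Year 1:
ΣP(Year 1)Q(Year 0) = 2420.56×11 + 269.31×7 + 354.13×5 = 26626.16 + 1885.17 + 1770.65 = 30281.98
ΣP(Year 0)Q(Year 0) = 2799.71×11 + 233.27×7 + 282.05×5 = 30796.81 + 1632.89 + 1410.25 = 33839.95
link = 30281.98/33839.95 = 0.894859
Link Year 1→Year 2:
ΣP(Year 2)Q(Year 1) = 2225.22×9 + 347.87×8 + 458.29×5 = 20026.98 + 2782.96 + 2291.45 = 25101.39
ΣP(Year 1)Q(Year 1) = 2420.56×9 + 269.31×8 + 354.13×5 = 21785.04 + 2154.48 + 1770.65 = 25710.17
link = 25101.39/25710.17 = 0.976321
Chained index = 100 × 0.894859 × 0.976321 = 87.3670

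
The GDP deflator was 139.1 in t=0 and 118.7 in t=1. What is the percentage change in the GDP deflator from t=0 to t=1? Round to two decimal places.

-14.67%

Change = (118.7 − 139.1) / 139.1 × 100
       = -20.4 / 139.1 × 100 = -14.6657%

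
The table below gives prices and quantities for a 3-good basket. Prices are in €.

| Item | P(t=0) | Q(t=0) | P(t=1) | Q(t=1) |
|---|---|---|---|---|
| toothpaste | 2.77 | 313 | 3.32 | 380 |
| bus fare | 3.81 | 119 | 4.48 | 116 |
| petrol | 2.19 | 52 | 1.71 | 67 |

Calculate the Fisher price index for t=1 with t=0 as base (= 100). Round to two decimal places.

Laspeyres component (base-period weights):
ΣP(t=1)Q(t=0) = 3.32×313 + 4.48×119 + 1.71×52 = 1039.16 + 533.12 + 88.92 = 1661.2
ΣP(t=0)Q(t=0) = 2.77×313 + 3.81×119 + 2.19×52 = 867.01 + 453.39 + 113.88 = 1434.28
L = 1661.2 / 1434.28 × 100 = 115.8212
Paasche component (current-period weights):
ΣP(t=1)Q(t=1) = 3.32×380 + 4.48×116 + 1.71×67 = 1261.6 + 519.68 + 114.57 = 1895.85
ΣP(t=0)Q(t=1) = 2.77×380 + 3.81×116 + 2.19×67 = 1052.6 + 441.96 + 146.73 = 1641.29
P = 1895.85 / 1641.29 × 100 = 115.5098
Fisher = √(L × P) = √(115.8212 × 115.5098) = 115.6654

115.67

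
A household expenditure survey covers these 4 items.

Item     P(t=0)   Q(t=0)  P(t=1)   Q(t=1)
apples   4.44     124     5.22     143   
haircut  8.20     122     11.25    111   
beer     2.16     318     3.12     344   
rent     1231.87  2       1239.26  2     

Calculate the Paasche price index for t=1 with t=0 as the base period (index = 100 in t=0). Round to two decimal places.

Paasche price index uses current-period quantities as weights.
ΣP(t=1)·Q(t=1) = 5.22×143 + 11.25×111 + 3.12×344 + 1239.26×2 = 746.46 + 1248.75 + 1073.28 + 2478.52 = 5547.01
ΣP(t=0)·Q(t=1) = 4.44×143 + 8.20×111 + 2.16×344 + 1231.87×2 = 634.92 + 910.2 + 743.04 + 2463.74 = 4751.9
Index = 5547.01 / 4751.9 × 100 = 116.7325

116.73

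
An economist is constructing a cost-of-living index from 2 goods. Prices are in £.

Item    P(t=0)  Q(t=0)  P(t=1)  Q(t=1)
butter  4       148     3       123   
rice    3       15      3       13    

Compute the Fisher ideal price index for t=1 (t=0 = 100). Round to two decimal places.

76.80

Laspeyres component (base-period weights):
ΣP(t=1)Q(t=0) = 3×148 + 3×15 = 444 + 45 = 489
ΣP(t=0)Q(t=0) = 4×148 + 3×15 = 592 + 45 = 637
L = 489 / 637 × 100 = 76.7661
Paasche component (current-period weights):
ΣP(t=1)Q(t=1) = 3×123 + 3×13 = 369 + 39 = 408
ΣP(t=0)Q(t=1) = 4×123 + 3×13 = 492 + 39 = 531
P = 408 / 531 × 100 = 76.8362
Fisher = √(L × P) = √(76.7661 × 76.8362) = 76.8011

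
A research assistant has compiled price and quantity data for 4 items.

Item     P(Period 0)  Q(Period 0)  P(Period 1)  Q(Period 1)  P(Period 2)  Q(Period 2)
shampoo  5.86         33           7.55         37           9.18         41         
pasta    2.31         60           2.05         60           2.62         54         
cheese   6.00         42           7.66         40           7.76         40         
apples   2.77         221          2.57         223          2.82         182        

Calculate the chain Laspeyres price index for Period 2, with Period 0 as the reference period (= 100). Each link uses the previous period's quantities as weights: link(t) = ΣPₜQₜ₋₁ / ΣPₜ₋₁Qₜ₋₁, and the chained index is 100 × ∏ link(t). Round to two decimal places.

Link Period 0→Period 1:
ΣP(Period 1)Q(Period 0) = 7.55×33 + 2.05×60 + 7.66×42 + 2.57×221 = 249.15 + 123 + 321.72 + 567.97 = 1261.84
ΣP(Period 0)Q(Period 0) = 5.86×33 + 2.31×60 + 6.00×42 + 2.77×221 = 193.38 + 138.6 + 252 + 612.17 = 1196.15
link = 1261.84/1196.15 = 1.054918
Link Period 1→Period 2:
ΣP(Period 2)Q(Period 1) = 9.18×37 + 2.62×60 + 7.76×40 + 2.82×223 = 339.66 + 157.2 + 310.4 + 628.86 = 1436.12
ΣP(Period 1)Q(Period 1) = 7.55×37 + 2.05×60 + 7.66×40 + 2.57×223 = 279.35 + 123 + 306.4 + 573.11 = 1281.86
link = 1436.12/1281.86 = 1.120341
Chained index = 100 × 1.054918 × 1.120341 = 118.1867

118.19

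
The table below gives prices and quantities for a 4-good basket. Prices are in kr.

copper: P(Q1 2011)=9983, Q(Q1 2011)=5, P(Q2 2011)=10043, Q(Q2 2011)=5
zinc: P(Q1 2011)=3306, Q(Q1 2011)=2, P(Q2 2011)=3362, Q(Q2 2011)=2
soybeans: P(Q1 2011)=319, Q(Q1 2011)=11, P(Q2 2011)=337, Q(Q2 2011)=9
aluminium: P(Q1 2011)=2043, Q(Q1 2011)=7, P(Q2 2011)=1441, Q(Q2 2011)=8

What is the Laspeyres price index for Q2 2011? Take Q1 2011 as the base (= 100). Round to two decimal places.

95.15

Laspeyres price index uses base-period quantities as weights.
ΣP(Q2 2011)·Q(Q1 2011) = 10043×5 + 3362×2 + 337×11 + 1441×7 = 50215 + 6724 + 3707 + 10087 = 70733
ΣP(Q1 2011)·Q(Q1 2011) = 9983×5 + 3306×2 + 319×11 + 2043×7 = 49915 + 6612 + 3509 + 14301 = 74337
Index = 70733 / 74337 × 100 = 95.1518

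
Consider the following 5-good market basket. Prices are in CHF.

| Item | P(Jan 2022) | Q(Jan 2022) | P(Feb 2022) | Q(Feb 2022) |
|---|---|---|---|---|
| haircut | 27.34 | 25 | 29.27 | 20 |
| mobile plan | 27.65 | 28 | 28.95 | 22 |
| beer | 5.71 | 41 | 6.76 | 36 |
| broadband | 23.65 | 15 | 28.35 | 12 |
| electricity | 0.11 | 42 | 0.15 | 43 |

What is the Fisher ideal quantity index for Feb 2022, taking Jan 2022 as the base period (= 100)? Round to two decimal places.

Laspeyres component (base-period weights):
ΣP(Jan 2022)Q(Feb 2022) = 27.34×20 + 27.65×22 + 5.71×36 + 23.65×12 + 0.11×43 = 546.8 + 608.3 + 205.56 + 283.8 + 4.73 = 1649.19
ΣP(Jan 2022)Q(Jan 2022) = 27.34×25 + 27.65×28 + 5.71×41 + 23.65×15 + 0.11×42 = 683.5 + 774.2 + 234.11 + 354.75 + 4.62 = 2051.18
L = 1649.19 / 2051.18 × 100 = 80.4020
Paasche component (current-period weights):
ΣP(Feb 2022)Q(Feb 2022) = 29.27×20 + 28.95×22 + 6.76×36 + 28.35×12 + 0.15×43 = 585.4 + 636.9 + 243.36 + 340.2 + 6.45 = 1812.31
ΣP(Feb 2022)Q(Jan 2022) = 29.27×25 + 28.95×28 + 6.76×41 + 28.35×15 + 0.15×42 = 731.75 + 810.6 + 277.16 + 425.25 + 6.3 = 2251.06
P = 1812.31 / 2251.06 × 100 = 80.5092
Fisher = √(L × P) = √(80.4020 × 80.5092) = 80.4556

80.46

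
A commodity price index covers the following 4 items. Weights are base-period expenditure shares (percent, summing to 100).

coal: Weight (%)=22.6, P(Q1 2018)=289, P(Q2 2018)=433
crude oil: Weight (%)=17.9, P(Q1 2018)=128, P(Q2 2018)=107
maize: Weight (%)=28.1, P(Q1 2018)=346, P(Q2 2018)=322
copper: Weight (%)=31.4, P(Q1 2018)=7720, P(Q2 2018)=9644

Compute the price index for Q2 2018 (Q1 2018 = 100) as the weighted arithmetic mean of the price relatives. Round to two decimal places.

114.20

coal: 22.6 × (433/289) = 22.6 × 1.498270 = 33.8609
crude oil: 17.9 × (107/128) = 17.9 × 0.835938 = 14.9633
maize: 28.1 × (322/346) = 28.1 × 0.930636 = 26.1509
copper: 31.4 × (9644/7720) = 31.4 × 1.249223 = 39.2256
Index = Σ wᵢ·(p₁ᵢ/p₀ᵢ) = 33.8609 + 14.9633 + 26.1509 + 39.2256 = 114.2006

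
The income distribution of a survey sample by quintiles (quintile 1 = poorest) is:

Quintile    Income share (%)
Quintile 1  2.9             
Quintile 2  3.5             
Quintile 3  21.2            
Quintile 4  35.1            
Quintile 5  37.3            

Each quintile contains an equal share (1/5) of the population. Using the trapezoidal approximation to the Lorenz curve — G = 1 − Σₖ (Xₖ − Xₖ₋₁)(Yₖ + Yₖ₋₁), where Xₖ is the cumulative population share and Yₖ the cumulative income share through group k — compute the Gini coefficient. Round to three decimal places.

Cumulative income shares Yₖ: 0.0290, 0.0640, 0.2760, 0.6270, 1.0000
Σ (Xₖ−Xₖ₋₁)(Yₖ+Yₖ₋₁) = (1/5)(0.0290+0.0000) + (1/5)(0.0640+0.0290) + (1/5)(0.2760+0.0640) + (1/5)(0.6270+0.2760) + (1/5)(1.0000+0.6270)
  = 0.0058 + 0.0186 + 0.0680 + 0.1806 + 0.3254 = 0.5984
G = 1 − 0.5984 = 0.4016

0.402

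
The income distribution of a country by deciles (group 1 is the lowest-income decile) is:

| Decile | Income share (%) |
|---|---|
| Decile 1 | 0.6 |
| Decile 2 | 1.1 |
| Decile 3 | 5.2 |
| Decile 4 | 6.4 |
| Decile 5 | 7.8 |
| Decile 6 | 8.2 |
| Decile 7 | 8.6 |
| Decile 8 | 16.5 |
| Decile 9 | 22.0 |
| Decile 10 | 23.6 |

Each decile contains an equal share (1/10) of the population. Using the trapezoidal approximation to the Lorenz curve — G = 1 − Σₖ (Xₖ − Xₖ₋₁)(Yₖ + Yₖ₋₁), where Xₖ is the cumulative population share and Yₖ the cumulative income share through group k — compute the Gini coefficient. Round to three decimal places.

Cumulative income shares Yₖ: 0.0060, 0.0170, 0.0690, 0.1330, 0.2110, 0.2930, 0.3790, 0.5440, 0.7640, 1.0000
Σ (Xₖ−Xₖ₋₁)(Yₖ+Yₖ₋₁) = (1/10)(0.0060+0.0000) + (1/10)(0.0170+0.0060) + (1/10)(0.0690+0.0170) + (1/10)(0.1330+0.0690) + (1/10)(0.2110+0.1330) + (1/10)(0.2930+0.2110) + (1/10)(0.3790+0.2930) + (1/10)(0.5440+0.3790) + (1/10)(0.7640+0.5440) + (1/10)(1.0000+0.7640)
  = 0.0006 + 0.0023 + 0.0086 + 0.0202 + 0.0344 + 0.0504 + 0.0672 + 0.0923 + 0.1308 + 0.1764 = 0.5832
G = 1 − 0.5832 = 0.4168

0.417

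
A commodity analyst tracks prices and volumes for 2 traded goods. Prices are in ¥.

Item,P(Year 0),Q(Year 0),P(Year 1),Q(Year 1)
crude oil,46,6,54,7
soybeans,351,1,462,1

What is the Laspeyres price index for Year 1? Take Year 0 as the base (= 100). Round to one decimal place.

Laspeyres price index uses base-period quantities as weights.
ΣP(Year 1)·Q(Year 0) = 54×6 + 462×1 = 324 + 462 = 786
ΣP(Year 0)·Q(Year 0) = 46×6 + 351×1 = 276 + 351 = 627
Index = 786 / 627 × 100 = 125.3589

125.4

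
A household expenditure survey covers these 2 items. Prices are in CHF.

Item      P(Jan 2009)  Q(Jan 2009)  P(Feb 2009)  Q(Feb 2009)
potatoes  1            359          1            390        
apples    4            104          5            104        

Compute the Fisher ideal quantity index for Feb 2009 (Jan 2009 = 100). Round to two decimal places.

Laspeyres component (base-period weights):
ΣP(Jan 2009)Q(Feb 2009) = 1×390 + 4×104 = 390 + 416 = 806
ΣP(Jan 2009)Q(Jan 2009) = 1×359 + 4×104 = 359 + 416 = 775
L = 806 / 775 × 100 = 104.0000
Paasche component (current-period weights):
ΣP(Feb 2009)Q(Feb 2009) = 1×390 + 5×104 = 390 + 520 = 910
ΣP(Feb 2009)Q(Jan 2009) = 1×359 + 5×104 = 359 + 520 = 879
P = 910 / 879 × 100 = 103.5267
Fisher = √(L × P) = √(104.0000 × 103.5267) = 103.7631

103.76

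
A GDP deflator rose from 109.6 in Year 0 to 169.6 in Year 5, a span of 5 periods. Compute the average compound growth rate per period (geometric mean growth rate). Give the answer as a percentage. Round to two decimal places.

9.12%

Growth factor = (169.6/109.6)^(1/5) = (1.547445)^(1/5) = 1.091247
Growth rate = 1.091247 − 1 = 0.091247 = 9.1247%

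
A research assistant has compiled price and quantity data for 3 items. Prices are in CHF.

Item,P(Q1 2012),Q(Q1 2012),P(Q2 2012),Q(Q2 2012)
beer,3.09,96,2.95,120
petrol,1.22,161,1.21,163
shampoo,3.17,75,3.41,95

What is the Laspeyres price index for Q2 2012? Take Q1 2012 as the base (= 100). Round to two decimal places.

Laspeyres price index uses base-period quantities as weights.
ΣP(Q2 2012)·Q(Q1 2012) = 2.95×96 + 1.21×161 + 3.41×75 = 283.2 + 194.81 + 255.75 = 733.76
ΣP(Q1 2012)·Q(Q1 2012) = 3.09×96 + 1.22×161 + 3.17×75 = 296.64 + 196.42 + 237.75 = 730.81
Index = 733.76 / 730.81 × 100 = 100.4037

100.40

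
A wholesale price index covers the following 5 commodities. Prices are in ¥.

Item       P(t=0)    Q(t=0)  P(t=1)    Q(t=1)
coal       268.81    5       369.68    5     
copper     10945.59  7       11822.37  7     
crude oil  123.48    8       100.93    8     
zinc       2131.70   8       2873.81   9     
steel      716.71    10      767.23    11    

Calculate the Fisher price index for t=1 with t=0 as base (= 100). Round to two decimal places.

112.71

Laspeyres component (base-period weights):
ΣP(t=1)Q(t=0) = 369.68×5 + 11822.37×7 + 100.93×8 + 2873.81×8 + 767.23×10 = 1848.4 + 82756.59 + 807.44 + 22990.48 + 7672.3 = 116075.21
ΣP(t=0)Q(t=0) = 268.81×5 + 10945.59×7 + 123.48×8 + 2131.70×8 + 716.71×10 = 1344.05 + 76619.13 + 987.84 + 17053.6 + 7167.1 = 103171.72
L = 116075.21 / 103171.72 × 100 = 112.5068
Paasche component (current-period weights):
ΣP(t=1)Q(t=1) = 369.68×5 + 11822.37×7 + 100.93×8 + 2873.81×9 + 767.23×11 = 1848.4 + 82756.59 + 807.44 + 25864.29 + 8439.53 = 119716.25
ΣP(t=0)Q(t=1) = 268.81×5 + 10945.59×7 + 123.48×8 + 2131.70×9 + 716.71×11 = 1344.05 + 76619.13 + 987.84 + 19185.3 + 7883.81 = 106020.13
P = 119716.25 / 106020.13 × 100 = 112.9184
Fisher = √(L × P) = √(112.5068 × 112.9184) = 112.7124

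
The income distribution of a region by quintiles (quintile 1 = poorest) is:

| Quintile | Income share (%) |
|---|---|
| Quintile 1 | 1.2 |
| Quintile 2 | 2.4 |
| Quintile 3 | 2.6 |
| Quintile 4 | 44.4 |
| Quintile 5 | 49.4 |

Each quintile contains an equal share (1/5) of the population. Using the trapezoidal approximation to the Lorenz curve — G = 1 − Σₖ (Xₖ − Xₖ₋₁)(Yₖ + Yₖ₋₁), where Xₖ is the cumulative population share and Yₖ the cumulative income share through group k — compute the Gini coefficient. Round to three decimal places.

0.554

Cumulative income shares Yₖ: 0.0120, 0.0360, 0.0620, 0.5060, 1.0000
Σ (Xₖ−Xₖ₋₁)(Yₖ+Yₖ₋₁) = (1/5)(0.0120+0.0000) + (1/5)(0.0360+0.0120) + (1/5)(0.0620+0.0360) + (1/5)(0.5060+0.0620) + (1/5)(1.0000+0.5060)
  = 0.0024 + 0.0096 + 0.0196 + 0.1136 + 0.3012 = 0.4464
G = 1 − 0.4464 = 0.5536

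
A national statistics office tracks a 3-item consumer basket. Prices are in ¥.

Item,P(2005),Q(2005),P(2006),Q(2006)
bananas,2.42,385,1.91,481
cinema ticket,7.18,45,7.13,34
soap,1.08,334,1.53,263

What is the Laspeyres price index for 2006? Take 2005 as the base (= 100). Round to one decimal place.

97.0

Laspeyres price index uses base-period quantities as weights.
ΣP(2006)·Q(2005) = 1.91×385 + 7.13×45 + 1.53×334 = 735.35 + 320.85 + 511.02 = 1567.22
ΣP(2005)·Q(2005) = 2.42×385 + 7.18×45 + 1.08×334 = 931.7 + 323.1 + 360.72 = 1615.52
Index = 1567.22 / 1615.52 × 100 = 97.0103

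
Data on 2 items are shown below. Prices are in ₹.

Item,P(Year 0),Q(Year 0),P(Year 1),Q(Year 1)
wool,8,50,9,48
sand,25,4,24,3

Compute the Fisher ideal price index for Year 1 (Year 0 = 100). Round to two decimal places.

Laspeyres component (base-period weights):
ΣP(Year 1)Q(Year 0) = 9×50 + 24×4 = 450 + 96 = 546
ΣP(Year 0)Q(Year 0) = 8×50 + 25×4 = 400 + 100 = 500
L = 546 / 500 × 100 = 109.2000
Paasche component (current-period weights):
ΣP(Year 1)Q(Year 1) = 9×48 + 24×3 = 432 + 72 = 504
ΣP(Year 0)Q(Year 1) = 8×48 + 25×3 = 384 + 75 = 459
P = 504 / 459 × 100 = 109.8039
Fisher = √(L × P) = √(109.2000 × 109.8039) = 109.5015

109.50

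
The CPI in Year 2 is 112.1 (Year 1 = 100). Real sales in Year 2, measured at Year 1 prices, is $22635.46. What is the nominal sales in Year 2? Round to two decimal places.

25374.35

Nominal = Real × (Index/100) = 22635.46 × (112.1/100)
        = 22635.46 × 1.121 = 25374.3507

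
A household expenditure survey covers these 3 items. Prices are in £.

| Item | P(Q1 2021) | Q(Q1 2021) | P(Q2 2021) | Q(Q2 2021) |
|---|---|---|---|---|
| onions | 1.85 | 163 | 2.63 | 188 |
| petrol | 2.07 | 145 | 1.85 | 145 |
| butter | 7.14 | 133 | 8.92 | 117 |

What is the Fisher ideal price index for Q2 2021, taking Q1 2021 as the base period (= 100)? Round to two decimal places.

121.59

Laspeyres component (base-period weights):
ΣP(Q2 2021)Q(Q1 2021) = 2.63×163 + 1.85×145 + 8.92×133 = 428.69 + 268.25 + 1186.36 = 1883.3
ΣP(Q1 2021)Q(Q1 2021) = 1.85×163 + 2.07×145 + 7.14×133 = 301.55 + 300.15 + 949.62 = 1551.32
L = 1883.3 / 1551.32 × 100 = 121.3998
Paasche component (current-period weights):
ΣP(Q2 2021)Q(Q2 2021) = 2.63×188 + 1.85×145 + 8.92×117 = 494.44 + 268.25 + 1043.64 = 1806.33
ΣP(Q1 2021)Q(Q2 2021) = 1.85×188 + 2.07×145 + 7.14×117 = 347.8 + 300.15 + 835.38 = 1483.33
P = 1806.33 / 1483.33 × 100 = 121.7753
Fisher = √(L × P) = √(121.3998 × 121.7753) = 121.5874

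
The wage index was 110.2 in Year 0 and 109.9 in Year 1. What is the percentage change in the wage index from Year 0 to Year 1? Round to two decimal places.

-0.27%

Change = (109.9 − 110.2) / 110.2 × 100
       = -0.3 / 110.2 × 100 = -0.2722%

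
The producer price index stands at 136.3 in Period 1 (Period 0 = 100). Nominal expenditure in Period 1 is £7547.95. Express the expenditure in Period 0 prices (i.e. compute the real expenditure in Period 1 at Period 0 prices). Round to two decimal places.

5537.75

Real = Nominal ÷ (Index/100) = 7547.95 ÷ (136.3/100)
     = 7547.95 ÷ 1.363 = 5537.7476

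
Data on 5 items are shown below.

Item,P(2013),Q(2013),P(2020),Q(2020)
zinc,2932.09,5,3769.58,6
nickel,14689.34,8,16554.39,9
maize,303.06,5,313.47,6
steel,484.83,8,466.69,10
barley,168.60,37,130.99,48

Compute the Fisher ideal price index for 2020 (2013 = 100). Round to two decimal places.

Laspeyres component (base-period weights):
ΣP(2020)Q(2013) = 3769.58×5 + 16554.39×8 + 313.47×5 + 466.69×8 + 130.99×37 = 18847.9 + 132435.12 + 1567.35 + 3733.52 + 4846.63 = 161430.52
ΣP(2013)Q(2013) = 2932.09×5 + 14689.34×8 + 303.06×5 + 484.83×8 + 168.60×37 = 14660.45 + 117514.72 + 1515.3 + 3878.64 + 6238.2 = 143807.31
L = 161430.52 / 143807.31 × 100 = 112.2547
Paasche component (current-period weights):
ΣP(2020)Q(2020) = 3769.58×6 + 16554.39×9 + 313.47×6 + 466.69×10 + 130.99×48 = 22617.48 + 148989.51 + 1880.82 + 4666.9 + 6287.52 = 184442.23
ΣP(2013)Q(2020) = 2932.09×6 + 14689.34×9 + 303.06×6 + 484.83×10 + 168.60×48 = 17592.54 + 132204.06 + 1818.36 + 4848.3 + 8092.8 = 164556.06
P = 184442.23 / 164556.06 × 100 = 112.0847
Fisher = √(L × P) = √(112.2547 × 112.0847) = 112.1697

112.17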